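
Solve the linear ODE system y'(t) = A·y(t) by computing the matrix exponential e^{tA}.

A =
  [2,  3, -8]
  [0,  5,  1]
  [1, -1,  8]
e^{tA} =
  [t^2*exp(5*t)/2 - 3*t*exp(5*t) + exp(5*t), -t^2*exp(5*t)/2 + 3*t*exp(5*t), 3*t^2*exp(5*t)/2 - 8*t*exp(5*t)]
  [t^2*exp(5*t)/2, -t^2*exp(5*t)/2 + exp(5*t), 3*t^2*exp(5*t)/2 + t*exp(5*t)]
  [t*exp(5*t), -t*exp(5*t), 3*t*exp(5*t) + exp(5*t)]

Strategy: write A = P · J · P⁻¹ where J is a Jordan canonical form, so e^{tA} = P · e^{tJ} · P⁻¹, and e^{tJ} can be computed block-by-block.

A has Jordan form
J =
  [5, 1, 0]
  [0, 5, 1]
  [0, 0, 5]
(up to reordering of blocks).

Per-block formulas:
  For a 3×3 Jordan block J_3(5): exp(t · J_3(5)) = e^(5t)·(I + t·N + (t^2/2)·N^2), where N is the 3×3 nilpotent shift.

After assembling e^{tJ} and conjugating by P, we get:

e^{tA} =
  [t^2*exp(5*t)/2 - 3*t*exp(5*t) + exp(5*t), -t^2*exp(5*t)/2 + 3*t*exp(5*t), 3*t^2*exp(5*t)/2 - 8*t*exp(5*t)]
  [t^2*exp(5*t)/2, -t^2*exp(5*t)/2 + exp(5*t), 3*t^2*exp(5*t)/2 + t*exp(5*t)]
  [t*exp(5*t), -t*exp(5*t), 3*t*exp(5*t) + exp(5*t)]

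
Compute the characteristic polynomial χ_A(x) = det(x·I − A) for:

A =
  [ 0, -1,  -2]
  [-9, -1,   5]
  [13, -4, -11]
x^3 + 12*x^2 + 48*x + 64

Expanding det(x·I − A) (e.g. by cofactor expansion or by noting that A is similar to its Jordan form J, which has the same characteristic polynomial as A) gives
  χ_A(x) = x^3 + 12*x^2 + 48*x + 64
which factors as (x + 4)^3. The eigenvalues (with algebraic multiplicities) are λ = -4 with multiplicity 3.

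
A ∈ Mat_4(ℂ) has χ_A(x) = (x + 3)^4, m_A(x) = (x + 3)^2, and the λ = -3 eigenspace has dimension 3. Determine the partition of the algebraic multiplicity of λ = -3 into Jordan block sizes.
Block sizes for λ = -3: [2, 1, 1]

Step 1 — from the characteristic polynomial, algebraic multiplicity of λ = -3 is 4. From dim ker(A − (-3)·I) = 3, there are exactly 3 Jordan blocks for λ = -3.
Step 2 — from the minimal polynomial, the factor (x + 3)^2 tells us the largest block for λ = -3 has size 2.
Step 3 — with total size 4, 3 blocks, and largest block 2, the block sizes (in nonincreasing order) are [2, 1, 1].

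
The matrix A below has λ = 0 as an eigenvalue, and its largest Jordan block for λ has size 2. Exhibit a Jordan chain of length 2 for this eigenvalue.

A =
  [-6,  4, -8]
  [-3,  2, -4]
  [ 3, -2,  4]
A Jordan chain for λ = 0 of length 2:
v_1 = (-6, -3, 3)ᵀ
v_2 = (1, 0, 0)ᵀ

Let N = A − (0)·I. We want v_2 with N^2 v_2 = 0 but N^1 v_2 ≠ 0; then v_{j-1} := N · v_j for j = 2, …, 2.

Pick v_2 = (1, 0, 0)ᵀ.
Then v_1 = N · v_2 = (-6, -3, 3)ᵀ.

Sanity check: (A − (0)·I) v_1 = (0, 0, 0)ᵀ = 0. ✓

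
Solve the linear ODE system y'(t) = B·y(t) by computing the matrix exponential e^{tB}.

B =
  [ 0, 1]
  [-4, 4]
e^{tB} =
  [-2*t*exp(2*t) + exp(2*t), t*exp(2*t)]
  [-4*t*exp(2*t), 2*t*exp(2*t) + exp(2*t)]

Strategy: write B = P · J · P⁻¹ where J is a Jordan canonical form, so e^{tB} = P · e^{tJ} · P⁻¹, and e^{tJ} can be computed block-by-block.

B has Jordan form
J =
  [2, 1]
  [0, 2]
(up to reordering of blocks).

Per-block formulas:
  For a 2×2 Jordan block J_2(2): exp(t · J_2(2)) = e^(2t)·(I + t·N), where N is the 2×2 nilpotent shift.

After assembling e^{tJ} and conjugating by P, we get:

e^{tB} =
  [-2*t*exp(2*t) + exp(2*t), t*exp(2*t)]
  [-4*t*exp(2*t), 2*t*exp(2*t) + exp(2*t)]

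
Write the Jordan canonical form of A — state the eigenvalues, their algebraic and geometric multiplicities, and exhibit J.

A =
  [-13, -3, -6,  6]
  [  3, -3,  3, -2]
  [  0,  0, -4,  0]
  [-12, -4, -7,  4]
J_3(-4) ⊕ J_1(-4)

The characteristic polynomial is
  det(x·I − A) = x^4 + 16*x^3 + 96*x^2 + 256*x + 256 = (x + 4)^4

Eigenvalues and multiplicities (the geometric multiplicity of λ is n − rank(A − λI), which equals the number of Jordan blocks for λ):
  λ = -4: algebraic multiplicity = 4, geometric multiplicity = 2

Determining the block sizes for each eigenvalue:
  λ = -4: with am = 4 and gm = 2, the partition is not yet determined (e.g. several partitions of 4 into 2 parts exist). Let N = A − (-4)·I. Computing rank(N^1) = 2, rank(N^2) = 1, rank(N^3) = 0; the number of blocks of size ≥ j is rank(N^{j−1}) − rank(N^j), giving [2, 1, 1]. So we have 1 block(s) of size 3, 1 block(s) of size 1 → block sizes [3, 1]

Assembling the blocks gives a Jordan form
J =
  [-4,  1,  0,  0]
  [ 0, -4,  1,  0]
  [ 0,  0, -4,  0]
  [ 0,  0,  0, -4]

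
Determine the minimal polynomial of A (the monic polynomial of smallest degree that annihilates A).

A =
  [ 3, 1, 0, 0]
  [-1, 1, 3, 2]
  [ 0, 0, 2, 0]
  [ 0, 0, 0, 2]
x^3 - 6*x^2 + 12*x - 8

The characteristic polynomial is χ_A(x) = (x - 2)^4, so the eigenvalues are known. The minimal polynomial is
  m_A(x) = Π_λ (x − λ)^{k_λ}
where k_λ is the size of the *largest* Jordan block for λ (equivalently, the smallest k with (A − λI)^k v = 0 for every generalised eigenvector v of λ).

  λ = 2: largest Jordan block has size 3, contributing (x − 2)^3

So m_A(x) = (x - 2)^3 = x^3 - 6*x^2 + 12*x - 8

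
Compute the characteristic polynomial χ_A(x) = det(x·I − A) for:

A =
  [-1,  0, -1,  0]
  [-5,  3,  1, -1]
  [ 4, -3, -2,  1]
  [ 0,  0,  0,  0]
x^4

Expanding det(x·I − A) (e.g. by cofactor expansion or by noting that A is similar to its Jordan form J, which has the same characteristic polynomial as A) gives
  χ_A(x) = x^4
which factors as x^4. The eigenvalues (with algebraic multiplicities) are λ = 0 with multiplicity 4.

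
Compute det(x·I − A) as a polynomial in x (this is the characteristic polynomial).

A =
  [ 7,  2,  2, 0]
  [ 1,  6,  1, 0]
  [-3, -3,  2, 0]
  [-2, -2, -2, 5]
x^4 - 20*x^3 + 150*x^2 - 500*x + 625

Expanding det(x·I − A) (e.g. by cofactor expansion or by noting that A is similar to its Jordan form J, which has the same characteristic polynomial as A) gives
  χ_A(x) = x^4 - 20*x^3 + 150*x^2 - 500*x + 625
which factors as (x - 5)^4. The eigenvalues (with algebraic multiplicities) are λ = 5 with multiplicity 4.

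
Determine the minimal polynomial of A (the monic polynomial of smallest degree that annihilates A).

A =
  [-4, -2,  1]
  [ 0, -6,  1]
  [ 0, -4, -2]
x^2 + 8*x + 16

The characteristic polynomial is χ_A(x) = (x + 4)^3, so the eigenvalues are known. The minimal polynomial is
  m_A(x) = Π_λ (x − λ)^{k_λ}
where k_λ is the size of the *largest* Jordan block for λ (equivalently, the smallest k with (A − λI)^k v = 0 for every generalised eigenvector v of λ).

  λ = -4: largest Jordan block has size 2, contributing (x + 4)^2

So m_A(x) = (x + 4)^2 = x^2 + 8*x + 16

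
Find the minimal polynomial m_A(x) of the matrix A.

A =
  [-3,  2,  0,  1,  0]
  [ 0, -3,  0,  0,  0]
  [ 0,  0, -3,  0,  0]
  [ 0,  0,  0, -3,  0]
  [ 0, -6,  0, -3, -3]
x^2 + 6*x + 9

The characteristic polynomial is χ_A(x) = (x + 3)^5, so the eigenvalues are known. The minimal polynomial is
  m_A(x) = Π_λ (x − λ)^{k_λ}
where k_λ is the size of the *largest* Jordan block for λ (equivalently, the smallest k with (A − λI)^k v = 0 for every generalised eigenvector v of λ).

  λ = -3: largest Jordan block has size 2, contributing (x + 3)^2

So m_A(x) = (x + 3)^2 = x^2 + 6*x + 9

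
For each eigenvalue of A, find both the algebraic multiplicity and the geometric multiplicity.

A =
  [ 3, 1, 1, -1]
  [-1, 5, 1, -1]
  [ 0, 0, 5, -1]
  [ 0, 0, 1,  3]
λ = 4: alg = 4, geom = 2

Step 1 — factor the characteristic polynomial to read off the algebraic multiplicities:
  χ_A(x) = (x - 4)^4

Step 2 — compute geometric multiplicities via the rank-nullity identity g(λ) = n − rank(A − λI):
  rank(A − (4)·I) = 2, so dim ker(A − (4)·I) = n − 2 = 2

Summary:
  λ = 4: algebraic multiplicity = 4, geometric multiplicity = 2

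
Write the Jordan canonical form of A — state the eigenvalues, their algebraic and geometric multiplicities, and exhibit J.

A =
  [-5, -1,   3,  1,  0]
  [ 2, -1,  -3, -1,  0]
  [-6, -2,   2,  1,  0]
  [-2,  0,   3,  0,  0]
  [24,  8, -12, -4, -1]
J_3(-1) ⊕ J_1(-1) ⊕ J_1(-1)

The characteristic polynomial is
  det(x·I − A) = x^5 + 5*x^4 + 10*x^3 + 10*x^2 + 5*x + 1 = (x + 1)^5

Eigenvalues and multiplicities (the geometric multiplicity of λ is n − rank(A − λI), which equals the number of Jordan blocks for λ):
  λ = -1: algebraic multiplicity = 5, geometric multiplicity = 3

Determining the block sizes for each eigenvalue:
  λ = -1: with am = 5 and gm = 3, the partition is not yet determined (e.g. several partitions of 5 into 3 parts exist). Let N = A − (-1)·I. Computing rank(N^1) = 2, rank(N^2) = 1, rank(N^3) = 0; the number of blocks of size ≥ j is rank(N^{j−1}) − rank(N^j), giving [3, 1, 1]. So we have 1 block(s) of size 3, 2 block(s) of size 1 → block sizes [3, 1, 1]

Assembling the blocks gives a Jordan form
J =
  [-1,  1,  0,  0,  0]
  [ 0, -1,  1,  0,  0]
  [ 0,  0, -1,  0,  0]
  [ 0,  0,  0, -1,  0]
  [ 0,  0,  0,  0, -1]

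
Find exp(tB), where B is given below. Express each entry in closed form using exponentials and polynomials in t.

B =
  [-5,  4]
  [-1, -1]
e^{tB} =
  [-2*t*exp(-3*t) + exp(-3*t), 4*t*exp(-3*t)]
  [-t*exp(-3*t), 2*t*exp(-3*t) + exp(-3*t)]

Strategy: write B = P · J · P⁻¹ where J is a Jordan canonical form, so e^{tB} = P · e^{tJ} · P⁻¹, and e^{tJ} can be computed block-by-block.

B has Jordan form
J =
  [-3,  1]
  [ 0, -3]
(up to reordering of blocks).

Per-block formulas:
  For a 2×2 Jordan block J_2(-3): exp(t · J_2(-3)) = e^(-3t)·(I + t·N), where N is the 2×2 nilpotent shift.

After assembling e^{tJ} and conjugating by P, we get:

e^{tB} =
  [-2*t*exp(-3*t) + exp(-3*t), 4*t*exp(-3*t)]
  [-t*exp(-3*t), 2*t*exp(-3*t) + exp(-3*t)]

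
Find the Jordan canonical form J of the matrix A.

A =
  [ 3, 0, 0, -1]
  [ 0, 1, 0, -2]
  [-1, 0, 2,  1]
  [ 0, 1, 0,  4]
J_1(2) ⊕ J_1(2) ⊕ J_2(3)

The characteristic polynomial is
  det(x·I − A) = x^4 - 10*x^3 + 37*x^2 - 60*x + 36 = (x - 3)^2*(x - 2)^2

Eigenvalues and multiplicities (the geometric multiplicity of λ is n − rank(A − λI), which equals the number of Jordan blocks for λ):
  λ = 2: algebraic multiplicity = 2, geometric multiplicity = 2
  λ = 3: algebraic multiplicity = 2, geometric multiplicity = 1

Determining the block sizes for each eigenvalue:
  λ = 2: gm = am = 2, so every block has size 1 → block sizes [1, 1]
  λ = 3: one block (gm = 1), so the single block has size am = 2 → block sizes [2]

Assembling the blocks gives a Jordan form
J =
  [2, 0, 0, 0]
  [0, 2, 0, 0]
  [0, 0, 3, 1]
  [0, 0, 0, 3]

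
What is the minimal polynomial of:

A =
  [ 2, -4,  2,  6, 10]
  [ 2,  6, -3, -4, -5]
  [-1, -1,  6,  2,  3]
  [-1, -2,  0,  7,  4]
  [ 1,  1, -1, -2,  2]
x^2 - 9*x + 20

The characteristic polynomial is χ_A(x) = (x - 5)^3*(x - 4)^2, so the eigenvalues are known. The minimal polynomial is
  m_A(x) = Π_λ (x − λ)^{k_λ}
where k_λ is the size of the *largest* Jordan block for λ (equivalently, the smallest k with (A − λI)^k v = 0 for every generalised eigenvector v of λ).

  λ = 4: largest Jordan block has size 1, contributing (x − 4)
  λ = 5: largest Jordan block has size 1, contributing (x − 5)

So m_A(x) = (x - 5)*(x - 4) = x^2 - 9*x + 20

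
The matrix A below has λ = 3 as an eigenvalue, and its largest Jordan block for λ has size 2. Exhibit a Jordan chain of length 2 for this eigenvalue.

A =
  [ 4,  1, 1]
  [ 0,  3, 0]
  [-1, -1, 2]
A Jordan chain for λ = 3 of length 2:
v_1 = (1, 0, -1)ᵀ
v_2 = (1, 0, 0)ᵀ

Let N = A − (3)·I. We want v_2 with N^2 v_2 = 0 but N^1 v_2 ≠ 0; then v_{j-1} := N · v_j for j = 2, …, 2.

Pick v_2 = (1, 0, 0)ᵀ.
Then v_1 = N · v_2 = (1, 0, -1)ᵀ.

Sanity check: (A − (3)·I) v_1 = (0, 0, 0)ᵀ = 0. ✓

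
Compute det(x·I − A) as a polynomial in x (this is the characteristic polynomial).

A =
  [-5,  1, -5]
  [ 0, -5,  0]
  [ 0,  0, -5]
x^3 + 15*x^2 + 75*x + 125

Expanding det(x·I − A) (e.g. by cofactor expansion or by noting that A is similar to its Jordan form J, which has the same characteristic polynomial as A) gives
  χ_A(x) = x^3 + 15*x^2 + 75*x + 125
which factors as (x + 5)^3. The eigenvalues (with algebraic multiplicities) are λ = -5 with multiplicity 3.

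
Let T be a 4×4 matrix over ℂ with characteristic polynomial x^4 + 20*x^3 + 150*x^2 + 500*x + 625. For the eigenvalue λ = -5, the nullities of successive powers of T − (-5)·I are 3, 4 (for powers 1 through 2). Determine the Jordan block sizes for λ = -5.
Block sizes for λ = -5: [2, 1, 1]

From the dimensions of kernels of powers, the number of Jordan blocks of size at least j is d_j − d_{j−1} where d_j = dim ker(N^j) (with d_0 = 0). Computing the differences gives [3, 1].
The number of blocks of size exactly k is (#blocks of size ≥ k) − (#blocks of size ≥ k + 1), so the partition is: 2 block(s) of size 1, 1 block(s) of size 2.
In nonincreasing order the block sizes are [2, 1, 1].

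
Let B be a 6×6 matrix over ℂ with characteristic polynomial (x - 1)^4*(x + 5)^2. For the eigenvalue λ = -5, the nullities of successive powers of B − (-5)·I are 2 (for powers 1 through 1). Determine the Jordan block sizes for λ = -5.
Block sizes for λ = -5: [1, 1]

From the dimensions of kernels of powers, the number of Jordan blocks of size at least j is d_j − d_{j−1} where d_j = dim ker(N^j) (with d_0 = 0). Computing the differences gives [2].
The number of blocks of size exactly k is (#blocks of size ≥ k) − (#blocks of size ≥ k + 1), so the partition is: 2 block(s) of size 1.
In nonincreasing order the block sizes are [1, 1].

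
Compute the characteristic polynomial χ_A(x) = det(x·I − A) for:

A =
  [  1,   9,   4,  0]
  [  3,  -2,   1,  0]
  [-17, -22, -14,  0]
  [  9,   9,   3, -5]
x^4 + 20*x^3 + 150*x^2 + 500*x + 625

Expanding det(x·I − A) (e.g. by cofactor expansion or by noting that A is similar to its Jordan form J, which has the same characteristic polynomial as A) gives
  χ_A(x) = x^4 + 20*x^3 + 150*x^2 + 500*x + 625
which factors as (x + 5)^4. The eigenvalues (with algebraic multiplicities) are λ = -5 with multiplicity 4.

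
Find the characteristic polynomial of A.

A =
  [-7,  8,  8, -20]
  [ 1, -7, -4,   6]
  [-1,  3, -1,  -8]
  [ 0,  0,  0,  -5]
x^4 + 20*x^3 + 150*x^2 + 500*x + 625

Expanding det(x·I − A) (e.g. by cofactor expansion or by noting that A is similar to its Jordan form J, which has the same characteristic polynomial as A) gives
  χ_A(x) = x^4 + 20*x^3 + 150*x^2 + 500*x + 625
which factors as (x + 5)^4. The eigenvalues (with algebraic multiplicities) are λ = -5 with multiplicity 4.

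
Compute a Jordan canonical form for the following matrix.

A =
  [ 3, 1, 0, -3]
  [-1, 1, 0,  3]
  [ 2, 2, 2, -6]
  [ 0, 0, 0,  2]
J_2(2) ⊕ J_1(2) ⊕ J_1(2)

The characteristic polynomial is
  det(x·I − A) = x^4 - 8*x^3 + 24*x^2 - 32*x + 16 = (x - 2)^4

Eigenvalues and multiplicities (the geometric multiplicity of λ is n − rank(A − λI), which equals the number of Jordan blocks for λ):
  λ = 2: algebraic multiplicity = 4, geometric multiplicity = 3

Determining the block sizes for each eigenvalue:
  λ = 2: 3 blocks summing to 4 forces exactly one block of size 2 and the rest size 1 → block sizes [2, 1, 1]

Assembling the blocks gives a Jordan form
J =
  [2, 1, 0, 0]
  [0, 2, 0, 0]
  [0, 0, 2, 0]
  [0, 0, 0, 2]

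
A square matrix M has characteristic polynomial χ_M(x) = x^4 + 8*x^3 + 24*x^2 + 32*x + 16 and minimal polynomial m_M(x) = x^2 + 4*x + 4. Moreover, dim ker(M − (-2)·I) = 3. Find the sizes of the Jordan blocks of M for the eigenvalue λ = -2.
Block sizes for λ = -2: [2, 1, 1]

Step 1 — from the characteristic polynomial, algebraic multiplicity of λ = -2 is 4. From dim ker(M − (-2)·I) = 3, there are exactly 3 Jordan blocks for λ = -2.
Step 2 — from the minimal polynomial, the factor (x + 2)^2 tells us the largest block for λ = -2 has size 2.
Step 3 — with total size 4, 3 blocks, and largest block 2, the block sizes (in nonincreasing order) are [2, 1, 1].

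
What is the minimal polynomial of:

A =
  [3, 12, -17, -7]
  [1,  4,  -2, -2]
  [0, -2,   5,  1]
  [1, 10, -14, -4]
x^3 - 6*x^2 + 12*x - 8

The characteristic polynomial is χ_A(x) = (x - 2)^4, so the eigenvalues are known. The minimal polynomial is
  m_A(x) = Π_λ (x − λ)^{k_λ}
where k_λ is the size of the *largest* Jordan block for λ (equivalently, the smallest k with (A − λI)^k v = 0 for every generalised eigenvector v of λ).

  λ = 2: largest Jordan block has size 3, contributing (x − 2)^3

So m_A(x) = (x - 2)^3 = x^3 - 6*x^2 + 12*x - 8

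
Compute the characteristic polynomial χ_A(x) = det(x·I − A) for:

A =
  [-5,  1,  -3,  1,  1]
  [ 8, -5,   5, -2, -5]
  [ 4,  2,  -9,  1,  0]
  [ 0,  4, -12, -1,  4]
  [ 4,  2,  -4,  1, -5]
x^5 + 25*x^4 + 250*x^3 + 1250*x^2 + 3125*x + 3125

Expanding det(x·I − A) (e.g. by cofactor expansion or by noting that A is similar to its Jordan form J, which has the same characteristic polynomial as A) gives
  χ_A(x) = x^5 + 25*x^4 + 250*x^3 + 1250*x^2 + 3125*x + 3125
which factors as (x + 5)^5. The eigenvalues (with algebraic multiplicities) are λ = -5 with multiplicity 5.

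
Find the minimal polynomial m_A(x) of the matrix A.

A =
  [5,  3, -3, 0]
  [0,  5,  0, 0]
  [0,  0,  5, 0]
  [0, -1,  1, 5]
x^2 - 10*x + 25

The characteristic polynomial is χ_A(x) = (x - 5)^4, so the eigenvalues are known. The minimal polynomial is
  m_A(x) = Π_λ (x − λ)^{k_λ}
where k_λ is the size of the *largest* Jordan block for λ (equivalently, the smallest k with (A − λI)^k v = 0 for every generalised eigenvector v of λ).

  λ = 5: largest Jordan block has size 2, contributing (x − 5)^2

So m_A(x) = (x - 5)^2 = x^2 - 10*x + 25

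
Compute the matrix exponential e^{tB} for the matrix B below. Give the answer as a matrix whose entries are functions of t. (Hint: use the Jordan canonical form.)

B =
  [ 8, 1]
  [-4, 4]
e^{tB} =
  [2*t*exp(6*t) + exp(6*t), t*exp(6*t)]
  [-4*t*exp(6*t), -2*t*exp(6*t) + exp(6*t)]

Strategy: write B = P · J · P⁻¹ where J is a Jordan canonical form, so e^{tB} = P · e^{tJ} · P⁻¹, and e^{tJ} can be computed block-by-block.

B has Jordan form
J =
  [6, 1]
  [0, 6]
(up to reordering of blocks).

Per-block formulas:
  For a 2×2 Jordan block J_2(6): exp(t · J_2(6)) = e^(6t)·(I + t·N), where N is the 2×2 nilpotent shift.

After assembling e^{tJ} and conjugating by P, we get:

e^{tB} =
  [2*t*exp(6*t) + exp(6*t), t*exp(6*t)]
  [-4*t*exp(6*t), -2*t*exp(6*t) + exp(6*t)]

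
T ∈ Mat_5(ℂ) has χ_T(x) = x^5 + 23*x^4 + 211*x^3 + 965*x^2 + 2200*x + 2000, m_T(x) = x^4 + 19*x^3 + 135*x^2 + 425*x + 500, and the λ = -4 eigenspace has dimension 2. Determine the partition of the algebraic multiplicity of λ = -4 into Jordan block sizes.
Block sizes for λ = -4: [1, 1]

Step 1 — from the characteristic polynomial, algebraic multiplicity of λ = -4 is 2. From dim ker(T − (-4)·I) = 2, there are exactly 2 Jordan blocks for λ = -4.
Step 2 — from the minimal polynomial, the factor (x + 4) tells us the largest block for λ = -4 has size 1.
Step 3 — with total size 2, 2 blocks, and largest block 1, the block sizes (in nonincreasing order) are [1, 1].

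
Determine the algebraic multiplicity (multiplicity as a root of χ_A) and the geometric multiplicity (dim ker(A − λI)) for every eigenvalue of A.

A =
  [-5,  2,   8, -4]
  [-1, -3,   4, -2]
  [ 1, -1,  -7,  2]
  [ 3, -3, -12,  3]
λ = -3: alg = 4, geom = 2

Step 1 — factor the characteristic polynomial to read off the algebraic multiplicities:
  χ_A(x) = (x + 3)^4

Step 2 — compute geometric multiplicities via the rank-nullity identity g(λ) = n − rank(A − λI):
  rank(A − (-3)·I) = 2, so dim ker(A − (-3)·I) = n − 2 = 2

Summary:
  λ = -3: algebraic multiplicity = 4, geometric multiplicity = 2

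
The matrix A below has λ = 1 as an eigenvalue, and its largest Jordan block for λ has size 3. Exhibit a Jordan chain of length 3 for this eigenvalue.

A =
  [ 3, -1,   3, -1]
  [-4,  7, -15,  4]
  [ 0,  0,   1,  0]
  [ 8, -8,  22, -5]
A Jordan chain for λ = 1 of length 3:
v_1 = (-1, 2, 0, -4)ᵀ
v_2 = (1, -3, 0, 6)ᵀ
v_3 = (0, 2, 1, 0)ᵀ

Let N = A − (1)·I. We want v_3 with N^3 v_3 = 0 but N^2 v_3 ≠ 0; then v_{j-1} := N · v_j for j = 3, …, 2.

Pick v_3 = (0, 2, 1, 0)ᵀ.
Then v_2 = N · v_3 = (1, -3, 0, 6)ᵀ.
Then v_1 = N · v_2 = (-1, 2, 0, -4)ᵀ.

Sanity check: (A − (1)·I) v_1 = (0, 0, 0, 0)ᵀ = 0. ✓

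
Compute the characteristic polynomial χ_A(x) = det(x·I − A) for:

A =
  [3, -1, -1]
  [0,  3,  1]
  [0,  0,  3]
x^3 - 9*x^2 + 27*x - 27

Expanding det(x·I − A) (e.g. by cofactor expansion or by noting that A is similar to its Jordan form J, which has the same characteristic polynomial as A) gives
  χ_A(x) = x^3 - 9*x^2 + 27*x - 27
which factors as (x - 3)^3. The eigenvalues (with algebraic multiplicities) are λ = 3 with multiplicity 3.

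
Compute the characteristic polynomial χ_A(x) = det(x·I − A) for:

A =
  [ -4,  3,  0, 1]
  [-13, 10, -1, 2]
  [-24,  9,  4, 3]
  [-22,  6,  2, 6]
x^4 - 16*x^3 + 96*x^2 - 256*x + 256

Expanding det(x·I − A) (e.g. by cofactor expansion or by noting that A is similar to its Jordan form J, which has the same characteristic polynomial as A) gives
  χ_A(x) = x^4 - 16*x^3 + 96*x^2 - 256*x + 256
which factors as (x - 4)^4. The eigenvalues (with algebraic multiplicities) are λ = 4 with multiplicity 4.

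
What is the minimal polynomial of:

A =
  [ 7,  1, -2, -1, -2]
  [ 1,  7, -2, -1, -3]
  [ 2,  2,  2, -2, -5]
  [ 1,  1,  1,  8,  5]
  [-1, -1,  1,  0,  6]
x^3 - 18*x^2 + 108*x - 216

The characteristic polynomial is χ_A(x) = (x - 6)^5, so the eigenvalues are known. The minimal polynomial is
  m_A(x) = Π_λ (x − λ)^{k_λ}
where k_λ is the size of the *largest* Jordan block for λ (equivalently, the smallest k with (A − λI)^k v = 0 for every generalised eigenvector v of λ).

  λ = 6: largest Jordan block has size 3, contributing (x − 6)^3

So m_A(x) = (x - 6)^3 = x^3 - 18*x^2 + 108*x - 216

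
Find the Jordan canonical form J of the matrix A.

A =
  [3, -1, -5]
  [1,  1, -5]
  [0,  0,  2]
J_2(2) ⊕ J_1(2)

The characteristic polynomial is
  det(x·I − A) = x^3 - 6*x^2 + 12*x - 8 = (x - 2)^3

Eigenvalues and multiplicities (the geometric multiplicity of λ is n − rank(A − λI), which equals the number of Jordan blocks for λ):
  λ = 2: algebraic multiplicity = 3, geometric multiplicity = 2

Determining the block sizes for each eigenvalue:
  λ = 2: 2 blocks summing to 3 forces exactly one block of size 2 and the rest size 1 → block sizes [2, 1]

Assembling the blocks gives a Jordan form
J =
  [2, 1, 0]
  [0, 2, 0]
  [0, 0, 2]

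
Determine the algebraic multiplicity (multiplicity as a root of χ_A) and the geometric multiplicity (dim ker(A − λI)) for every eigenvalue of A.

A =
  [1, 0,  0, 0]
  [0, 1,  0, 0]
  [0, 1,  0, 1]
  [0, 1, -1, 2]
λ = 1: alg = 4, geom = 3

Step 1 — factor the characteristic polynomial to read off the algebraic multiplicities:
  χ_A(x) = (x - 1)^4

Step 2 — compute geometric multiplicities via the rank-nullity identity g(λ) = n − rank(A − λI):
  rank(A − (1)·I) = 1, so dim ker(A − (1)·I) = n − 1 = 3

Summary:
  λ = 1: algebraic multiplicity = 4, geometric multiplicity = 3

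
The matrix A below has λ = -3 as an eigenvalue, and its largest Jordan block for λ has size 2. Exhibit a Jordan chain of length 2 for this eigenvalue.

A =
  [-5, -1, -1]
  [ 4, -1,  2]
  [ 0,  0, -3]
A Jordan chain for λ = -3 of length 2:
v_1 = (-2, 4, 0)ᵀ
v_2 = (1, 0, 0)ᵀ

Let N = A − (-3)·I. We want v_2 with N^2 v_2 = 0 but N^1 v_2 ≠ 0; then v_{j-1} := N · v_j for j = 2, …, 2.

Pick v_2 = (1, 0, 0)ᵀ.
Then v_1 = N · v_2 = (-2, 4, 0)ᵀ.

Sanity check: (A − (-3)·I) v_1 = (0, 0, 0)ᵀ = 0. ✓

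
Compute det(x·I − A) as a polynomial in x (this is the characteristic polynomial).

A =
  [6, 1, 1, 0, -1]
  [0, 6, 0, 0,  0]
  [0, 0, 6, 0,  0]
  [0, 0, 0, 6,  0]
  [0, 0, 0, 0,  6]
x^5 - 30*x^4 + 360*x^3 - 2160*x^2 + 6480*x - 7776

Expanding det(x·I − A) (e.g. by cofactor expansion or by noting that A is similar to its Jordan form J, which has the same characteristic polynomial as A) gives
  χ_A(x) = x^5 - 30*x^4 + 360*x^3 - 2160*x^2 + 6480*x - 7776
which factors as (x - 6)^5. The eigenvalues (with algebraic multiplicities) are λ = 6 with multiplicity 5.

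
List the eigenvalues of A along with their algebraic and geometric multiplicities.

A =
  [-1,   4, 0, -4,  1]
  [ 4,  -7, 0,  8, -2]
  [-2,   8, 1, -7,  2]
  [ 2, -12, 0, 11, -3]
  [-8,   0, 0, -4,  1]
λ = 1: alg = 5, geom = 3

Step 1 — factor the characteristic polynomial to read off the algebraic multiplicities:
  χ_A(x) = (x - 1)^5

Step 2 — compute geometric multiplicities via the rank-nullity identity g(λ) = n − rank(A − λI):
  rank(A − (1)·I) = 2, so dim ker(A − (1)·I) = n − 2 = 3

Summary:
  λ = 1: algebraic multiplicity = 5, geometric multiplicity = 3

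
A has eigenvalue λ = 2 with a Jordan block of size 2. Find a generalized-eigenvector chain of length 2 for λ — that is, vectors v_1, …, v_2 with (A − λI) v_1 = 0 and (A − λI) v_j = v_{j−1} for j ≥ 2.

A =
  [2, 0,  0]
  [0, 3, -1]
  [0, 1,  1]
A Jordan chain for λ = 2 of length 2:
v_1 = (0, 1, 1)ᵀ
v_2 = (0, 1, 0)ᵀ

Let N = A − (2)·I. We want v_2 with N^2 v_2 = 0 but N^1 v_2 ≠ 0; then v_{j-1} := N · v_j for j = 2, …, 2.

Pick v_2 = (0, 1, 0)ᵀ.
Then v_1 = N · v_2 = (0, 1, 1)ᵀ.

Sanity check: (A − (2)·I) v_1 = (0, 0, 0)ᵀ = 0. ✓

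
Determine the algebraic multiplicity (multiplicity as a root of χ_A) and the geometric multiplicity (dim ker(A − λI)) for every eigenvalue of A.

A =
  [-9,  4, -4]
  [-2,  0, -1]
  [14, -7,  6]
λ = -1: alg = 3, geom = 2

Step 1 — factor the characteristic polynomial to read off the algebraic multiplicities:
  χ_A(x) = (x + 1)^3

Step 2 — compute geometric multiplicities via the rank-nullity identity g(λ) = n − rank(A − λI):
  rank(A − (-1)·I) = 1, so dim ker(A − (-1)·I) = n − 1 = 2

Summary:
  λ = -1: algebraic multiplicity = 3, geometric multiplicity = 2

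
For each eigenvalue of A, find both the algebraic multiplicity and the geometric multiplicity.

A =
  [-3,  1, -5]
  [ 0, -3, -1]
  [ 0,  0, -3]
λ = -3: alg = 3, geom = 1

Step 1 — factor the characteristic polynomial to read off the algebraic multiplicities:
  χ_A(x) = (x + 3)^3

Step 2 — compute geometric multiplicities via the rank-nullity identity g(λ) = n − rank(A − λI):
  rank(A − (-3)·I) = 2, so dim ker(A − (-3)·I) = n − 2 = 1

Summary:
  λ = -3: algebraic multiplicity = 3, geometric multiplicity = 1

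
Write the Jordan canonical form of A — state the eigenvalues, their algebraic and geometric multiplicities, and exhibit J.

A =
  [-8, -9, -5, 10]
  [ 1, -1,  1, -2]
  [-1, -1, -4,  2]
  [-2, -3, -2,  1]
J_3(-3) ⊕ J_1(-3)

The characteristic polynomial is
  det(x·I − A) = x^4 + 12*x^3 + 54*x^2 + 108*x + 81 = (x + 3)^4

Eigenvalues and multiplicities (the geometric multiplicity of λ is n − rank(A − λI), which equals the number of Jordan blocks for λ):
  λ = -3: algebraic multiplicity = 4, geometric multiplicity = 2

Determining the block sizes for each eigenvalue:
  λ = -3: with am = 4 and gm = 2, the partition is not yet determined (e.g. several partitions of 4 into 2 parts exist). Let N = A − (-3)·I. Computing rank(N^1) = 2, rank(N^2) = 1, rank(N^3) = 0; the number of blocks of size ≥ j is rank(N^{j−1}) − rank(N^j), giving [2, 1, 1]. So we have 1 block(s) of size 3, 1 block(s) of size 1 → block sizes [3, 1]

Assembling the blocks gives a Jordan form
J =
  [-3,  1,  0,  0]
  [ 0, -3,  1,  0]
  [ 0,  0, -3,  0]
  [ 0,  0,  0, -3]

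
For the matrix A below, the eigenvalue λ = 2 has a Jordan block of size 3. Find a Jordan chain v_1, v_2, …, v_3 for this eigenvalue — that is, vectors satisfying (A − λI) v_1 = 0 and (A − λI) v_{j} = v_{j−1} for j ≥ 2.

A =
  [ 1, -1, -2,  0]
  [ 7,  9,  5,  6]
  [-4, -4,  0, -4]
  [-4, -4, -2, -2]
A Jordan chain for λ = 2 of length 3:
v_1 = (2, -2, 0, 0)ᵀ
v_2 = (-1, 7, -4, -4)ᵀ
v_3 = (1, 0, 0, 0)ᵀ

Let N = A − (2)·I. We want v_3 with N^3 v_3 = 0 but N^2 v_3 ≠ 0; then v_{j-1} := N · v_j for j = 3, …, 2.

Pick v_3 = (1, 0, 0, 0)ᵀ.
Then v_2 = N · v_3 = (-1, 7, -4, -4)ᵀ.
Then v_1 = N · v_2 = (2, -2, 0, 0)ᵀ.

Sanity check: (A − (2)·I) v_1 = (0, 0, 0, 0)ᵀ = 0. ✓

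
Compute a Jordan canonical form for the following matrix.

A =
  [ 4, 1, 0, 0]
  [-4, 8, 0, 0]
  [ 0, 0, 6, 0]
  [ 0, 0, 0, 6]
J_2(6) ⊕ J_1(6) ⊕ J_1(6)

The characteristic polynomial is
  det(x·I − A) = x^4 - 24*x^3 + 216*x^2 - 864*x + 1296 = (x - 6)^4

Eigenvalues and multiplicities (the geometric multiplicity of λ is n − rank(A − λI), which equals the number of Jordan blocks for λ):
  λ = 6: algebraic multiplicity = 4, geometric multiplicity = 3

Determining the block sizes for each eigenvalue:
  λ = 6: 3 blocks summing to 4 forces exactly one block of size 2 and the rest size 1 → block sizes [2, 1, 1]

Assembling the blocks gives a Jordan form
J =
  [6, 1, 0, 0]
  [0, 6, 0, 0]
  [0, 0, 6, 0]
  [0, 0, 0, 6]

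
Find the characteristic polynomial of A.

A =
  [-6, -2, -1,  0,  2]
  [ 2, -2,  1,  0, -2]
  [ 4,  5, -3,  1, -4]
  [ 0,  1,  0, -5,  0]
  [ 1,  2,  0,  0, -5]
x^5 + 21*x^4 + 176*x^3 + 736*x^2 + 1536*x + 1280

Expanding det(x·I − A) (e.g. by cofactor expansion or by noting that A is similar to its Jordan form J, which has the same characteristic polynomial as A) gives
  χ_A(x) = x^5 + 21*x^4 + 176*x^3 + 736*x^2 + 1536*x + 1280
which factors as (x + 4)^4*(x + 5). The eigenvalues (with algebraic multiplicities) are λ = -5 with multiplicity 1, λ = -4 with multiplicity 4.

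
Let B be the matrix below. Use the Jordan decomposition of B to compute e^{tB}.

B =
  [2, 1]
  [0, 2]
e^{tB} =
  [exp(2*t), t*exp(2*t)]
  [0, exp(2*t)]

Strategy: write B = P · J · P⁻¹ where J is a Jordan canonical form, so e^{tB} = P · e^{tJ} · P⁻¹, and e^{tJ} can be computed block-by-block.

B has Jordan form
J =
  [2, 1]
  [0, 2]
(up to reordering of blocks).

Per-block formulas:
  For a 2×2 Jordan block J_2(2): exp(t · J_2(2)) = e^(2t)·(I + t·N), where N is the 2×2 nilpotent shift.

After assembling e^{tJ} and conjugating by P, we get:

e^{tB} =
  [exp(2*t), t*exp(2*t)]
  [0, exp(2*t)]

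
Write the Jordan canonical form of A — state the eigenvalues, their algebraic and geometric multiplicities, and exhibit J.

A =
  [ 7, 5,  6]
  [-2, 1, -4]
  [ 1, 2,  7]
J_3(5)

The characteristic polynomial is
  det(x·I − A) = x^3 - 15*x^2 + 75*x - 125 = (x - 5)^3

Eigenvalues and multiplicities (the geometric multiplicity of λ is n − rank(A − λI), which equals the number of Jordan blocks for λ):
  λ = 5: algebraic multiplicity = 3, geometric multiplicity = 1

Determining the block sizes for each eigenvalue:
  λ = 5: one block (gm = 1), so the single block has size am = 3 → block sizes [3]

Assembling the blocks gives a Jordan form
J =
  [5, 1, 0]
  [0, 5, 1]
  [0, 0, 5]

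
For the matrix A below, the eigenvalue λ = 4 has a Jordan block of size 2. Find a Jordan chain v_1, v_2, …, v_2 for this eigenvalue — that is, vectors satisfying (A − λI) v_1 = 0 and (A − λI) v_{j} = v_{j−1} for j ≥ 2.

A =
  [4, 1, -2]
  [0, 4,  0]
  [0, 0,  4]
A Jordan chain for λ = 4 of length 2:
v_1 = (1, 0, 0)ᵀ
v_2 = (0, 1, 0)ᵀ

Let N = A − (4)·I. We want v_2 with N^2 v_2 = 0 but N^1 v_2 ≠ 0; then v_{j-1} := N · v_j for j = 2, …, 2.

Pick v_2 = (0, 1, 0)ᵀ.
Then v_1 = N · v_2 = (1, 0, 0)ᵀ.

Sanity check: (A − (4)·I) v_1 = (0, 0, 0)ᵀ = 0. ✓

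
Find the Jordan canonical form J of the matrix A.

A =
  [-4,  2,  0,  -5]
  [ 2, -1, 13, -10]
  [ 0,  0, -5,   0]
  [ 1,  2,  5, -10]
J_3(-5) ⊕ J_1(-5)

The characteristic polynomial is
  det(x·I − A) = x^4 + 20*x^3 + 150*x^2 + 500*x + 625 = (x + 5)^4

Eigenvalues and multiplicities (the geometric multiplicity of λ is n − rank(A − λI), which equals the number of Jordan blocks for λ):
  λ = -5: algebraic multiplicity = 4, geometric multiplicity = 2

Determining the block sizes for each eigenvalue:
  λ = -5: with am = 4 and gm = 2, the partition is not yet determined (e.g. several partitions of 4 into 2 parts exist). Let N = A − (-5)·I. Computing rank(N^1) = 2, rank(N^2) = 1, rank(N^3) = 0; the number of blocks of size ≥ j is rank(N^{j−1}) − rank(N^j), giving [2, 1, 1]. So we have 1 block(s) of size 3, 1 block(s) of size 1 → block sizes [3, 1]

Assembling the blocks gives a Jordan form
J =
  [-5,  1,  0,  0]
  [ 0, -5,  1,  0]
  [ 0,  0, -5,  0]
  [ 0,  0,  0, -5]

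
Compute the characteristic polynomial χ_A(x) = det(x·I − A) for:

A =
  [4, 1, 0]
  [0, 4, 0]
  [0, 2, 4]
x^3 - 12*x^2 + 48*x - 64

Expanding det(x·I − A) (e.g. by cofactor expansion or by noting that A is similar to its Jordan form J, which has the same characteristic polynomial as A) gives
  χ_A(x) = x^3 - 12*x^2 + 48*x - 64
which factors as (x - 4)^3. The eigenvalues (with algebraic multiplicities) are λ = 4 with multiplicity 3.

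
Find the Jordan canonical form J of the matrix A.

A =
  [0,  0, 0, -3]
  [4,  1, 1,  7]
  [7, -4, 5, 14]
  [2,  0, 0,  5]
J_1(2) ⊕ J_3(3)

The characteristic polynomial is
  det(x·I − A) = x^4 - 11*x^3 + 45*x^2 - 81*x + 54 = (x - 3)^3*(x - 2)

Eigenvalues and multiplicities (the geometric multiplicity of λ is n − rank(A − λI), which equals the number of Jordan blocks for λ):
  λ = 2: algebraic multiplicity = 1, geometric multiplicity = 1
  λ = 3: algebraic multiplicity = 3, geometric multiplicity = 1

Determining the block sizes for each eigenvalue:
  λ = 2: one block (gm = 1), so the single block has size am = 1 → block sizes [1]
  λ = 3: one block (gm = 1), so the single block has size am = 3 → block sizes [3]

Assembling the blocks gives a Jordan form
J =
  [2, 0, 0, 0]
  [0, 3, 1, 0]
  [0, 0, 3, 1]
  [0, 0, 0, 3]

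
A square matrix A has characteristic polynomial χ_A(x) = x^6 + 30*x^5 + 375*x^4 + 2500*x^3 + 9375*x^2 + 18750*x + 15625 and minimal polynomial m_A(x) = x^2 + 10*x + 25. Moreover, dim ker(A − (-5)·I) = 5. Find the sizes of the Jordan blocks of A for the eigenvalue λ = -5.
Block sizes for λ = -5: [2, 1, 1, 1, 1]

Step 1 — from the characteristic polynomial, algebraic multiplicity of λ = -5 is 6. From dim ker(A − (-5)·I) = 5, there are exactly 5 Jordan blocks for λ = -5.
Step 2 — from the minimal polynomial, the factor (x + 5)^2 tells us the largest block for λ = -5 has size 2.
Step 3 — with total size 6, 5 blocks, and largest block 2, the block sizes (in nonincreasing order) are [2, 1, 1, 1, 1].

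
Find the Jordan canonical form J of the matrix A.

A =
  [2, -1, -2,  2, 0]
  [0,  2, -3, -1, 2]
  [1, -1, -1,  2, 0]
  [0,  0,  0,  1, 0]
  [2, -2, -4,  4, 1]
J_3(1) ⊕ J_1(1) ⊕ J_1(1)

The characteristic polynomial is
  det(x·I − A) = x^5 - 5*x^4 + 10*x^3 - 10*x^2 + 5*x - 1 = (x - 1)^5

Eigenvalues and multiplicities (the geometric multiplicity of λ is n − rank(A − λI), which equals the number of Jordan blocks for λ):
  λ = 1: algebraic multiplicity = 5, geometric multiplicity = 3

Determining the block sizes for each eigenvalue:
  λ = 1: with am = 5 and gm = 3, the partition is not yet determined (e.g. several partitions of 5 into 3 parts exist). Let N = A − (1)·I. Computing rank(N^1) = 2, rank(N^2) = 1, rank(N^3) = 0; the number of blocks of size ≥ j is rank(N^{j−1}) − rank(N^j), giving [3, 1, 1]. So we have 1 block(s) of size 3, 2 block(s) of size 1 → block sizes [3, 1, 1]

Assembling the blocks gives a Jordan form
J =
  [1, 1, 0, 0, 0]
  [0, 1, 1, 0, 0]
  [0, 0, 1, 0, 0]
  [0, 0, 0, 1, 0]
  [0, 0, 0, 0, 1]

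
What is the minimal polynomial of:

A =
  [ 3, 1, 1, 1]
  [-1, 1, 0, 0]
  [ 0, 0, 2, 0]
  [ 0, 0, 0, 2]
x^3 - 6*x^2 + 12*x - 8

The characteristic polynomial is χ_A(x) = (x - 2)^4, so the eigenvalues are known. The minimal polynomial is
  m_A(x) = Π_λ (x − λ)^{k_λ}
where k_λ is the size of the *largest* Jordan block for λ (equivalently, the smallest k with (A − λI)^k v = 0 for every generalised eigenvector v of λ).

  λ = 2: largest Jordan block has size 3, contributing (x − 2)^3

So m_A(x) = (x - 2)^3 = x^3 - 6*x^2 + 12*x - 8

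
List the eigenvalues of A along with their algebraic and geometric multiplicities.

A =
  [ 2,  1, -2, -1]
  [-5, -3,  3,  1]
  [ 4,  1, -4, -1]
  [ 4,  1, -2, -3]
λ = -2: alg = 4, geom = 2

Step 1 — factor the characteristic polynomial to read off the algebraic multiplicities:
  χ_A(x) = (x + 2)^4

Step 2 — compute geometric multiplicities via the rank-nullity identity g(λ) = n − rank(A − λI):
  rank(A − (-2)·I) = 2, so dim ker(A − (-2)·I) = n − 2 = 2

Summary:
  λ = -2: algebraic multiplicity = 4, geometric multiplicity = 2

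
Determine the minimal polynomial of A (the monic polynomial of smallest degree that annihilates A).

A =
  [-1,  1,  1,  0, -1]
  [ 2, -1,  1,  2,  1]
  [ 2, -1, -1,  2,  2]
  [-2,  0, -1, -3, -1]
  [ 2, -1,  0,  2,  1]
x^3 + 3*x^2 + 3*x + 1

The characteristic polynomial is χ_A(x) = (x + 1)^5, so the eigenvalues are known. The minimal polynomial is
  m_A(x) = Π_λ (x − λ)^{k_λ}
where k_λ is the size of the *largest* Jordan block for λ (equivalently, the smallest k with (A − λI)^k v = 0 for every generalised eigenvector v of λ).

  λ = -1: largest Jordan block has size 3, contributing (x + 1)^3

So m_A(x) = (x + 1)^3 = x^3 + 3*x^2 + 3*x + 1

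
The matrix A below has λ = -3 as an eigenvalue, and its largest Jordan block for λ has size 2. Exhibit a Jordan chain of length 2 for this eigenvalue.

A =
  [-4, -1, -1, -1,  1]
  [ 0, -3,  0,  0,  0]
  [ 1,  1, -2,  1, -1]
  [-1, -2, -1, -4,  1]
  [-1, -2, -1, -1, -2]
A Jordan chain for λ = -3 of length 2:
v_1 = (-1, 0, 1, -1, -1)ᵀ
v_2 = (1, 0, 0, 0, 0)ᵀ

Let N = A − (-3)·I. We want v_2 with N^2 v_2 = 0 but N^1 v_2 ≠ 0; then v_{j-1} := N · v_j for j = 2, …, 2.

Pick v_2 = (1, 0, 0, 0, 0)ᵀ.
Then v_1 = N · v_2 = (-1, 0, 1, -1, -1)ᵀ.

Sanity check: (A − (-3)·I) v_1 = (0, 0, 0, 0, 0)ᵀ = 0. ✓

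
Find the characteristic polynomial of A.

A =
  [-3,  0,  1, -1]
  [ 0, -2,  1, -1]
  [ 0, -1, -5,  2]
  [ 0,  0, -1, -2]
x^4 + 12*x^3 + 54*x^2 + 108*x + 81

Expanding det(x·I − A) (e.g. by cofactor expansion or by noting that A is similar to its Jordan form J, which has the same characteristic polynomial as A) gives
  χ_A(x) = x^4 + 12*x^3 + 54*x^2 + 108*x + 81
which factors as (x + 3)^4. The eigenvalues (with algebraic multiplicities) are λ = -3 with multiplicity 4.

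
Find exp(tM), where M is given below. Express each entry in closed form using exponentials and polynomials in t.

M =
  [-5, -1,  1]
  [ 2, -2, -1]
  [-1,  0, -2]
e^{tM} =
  [t^2*exp(-3*t)/2 - 2*t*exp(-3*t) + exp(-3*t), t^2*exp(-3*t)/2 - t*exp(-3*t), t*exp(-3*t)]
  [-t^2*exp(-3*t)/2 + 2*t*exp(-3*t), -t^2*exp(-3*t)/2 + t*exp(-3*t) + exp(-3*t), -t*exp(-3*t)]
  [t^2*exp(-3*t)/2 - t*exp(-3*t), t^2*exp(-3*t)/2, t*exp(-3*t) + exp(-3*t)]

Strategy: write M = P · J · P⁻¹ where J is a Jordan canonical form, so e^{tM} = P · e^{tJ} · P⁻¹, and e^{tJ} can be computed block-by-block.

M has Jordan form
J =
  [-3,  1,  0]
  [ 0, -3,  1]
  [ 0,  0, -3]
(up to reordering of blocks).

Per-block formulas:
  For a 3×3 Jordan block J_3(-3): exp(t · J_3(-3)) = e^(-3t)·(I + t·N + (t^2/2)·N^2), where N is the 3×3 nilpotent shift.

After assembling e^{tJ} and conjugating by P, we get:

e^{tM} =
  [t^2*exp(-3*t)/2 - 2*t*exp(-3*t) + exp(-3*t), t^2*exp(-3*t)/2 - t*exp(-3*t), t*exp(-3*t)]
  [-t^2*exp(-3*t)/2 + 2*t*exp(-3*t), -t^2*exp(-3*t)/2 + t*exp(-3*t) + exp(-3*t), -t*exp(-3*t)]
  [t^2*exp(-3*t)/2 - t*exp(-3*t), t^2*exp(-3*t)/2, t*exp(-3*t) + exp(-3*t)]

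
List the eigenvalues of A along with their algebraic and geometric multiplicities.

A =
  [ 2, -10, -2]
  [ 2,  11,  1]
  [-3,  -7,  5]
λ = 6: alg = 3, geom = 1

Step 1 — factor the characteristic polynomial to read off the algebraic multiplicities:
  χ_A(x) = (x - 6)^3

Step 2 — compute geometric multiplicities via the rank-nullity identity g(λ) = n − rank(A − λI):
  rank(A − (6)·I) = 2, so dim ker(A − (6)·I) = n − 2 = 1

Summary:
  λ = 6: algebraic multiplicity = 3, geometric multiplicity = 1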